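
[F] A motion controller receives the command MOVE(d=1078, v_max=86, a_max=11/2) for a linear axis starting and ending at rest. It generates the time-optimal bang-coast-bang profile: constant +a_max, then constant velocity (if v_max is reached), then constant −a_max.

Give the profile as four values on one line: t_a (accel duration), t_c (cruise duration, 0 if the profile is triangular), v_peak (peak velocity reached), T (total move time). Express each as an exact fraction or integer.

v_max²/a_max = 86²/(11/2) = 14792/11
1078 < 14792/11 so t_c = 0
v_peak = √(1078·11/2) = √5929 = 77
t_a = 77/(11/2) = 14; t_c = 0
T = 2·14 = 28

t_a=14 t_c=0 v_peak=77 T=28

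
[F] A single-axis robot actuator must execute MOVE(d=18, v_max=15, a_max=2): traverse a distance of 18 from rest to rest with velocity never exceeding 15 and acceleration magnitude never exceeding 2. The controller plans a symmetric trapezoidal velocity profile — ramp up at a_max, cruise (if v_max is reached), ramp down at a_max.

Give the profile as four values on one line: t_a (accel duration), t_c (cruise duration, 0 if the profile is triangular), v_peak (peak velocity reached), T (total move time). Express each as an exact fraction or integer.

(v_max)²/a_max = 15²/2 = 225/2
18 < 225/2 → triangular
v_peak = √(18·2) = √36 = 6
t_a = 6/2 = 3; t_c = 0
T = 2·3 = 6

t_a=3 t_c=0 v_peak=6 T=6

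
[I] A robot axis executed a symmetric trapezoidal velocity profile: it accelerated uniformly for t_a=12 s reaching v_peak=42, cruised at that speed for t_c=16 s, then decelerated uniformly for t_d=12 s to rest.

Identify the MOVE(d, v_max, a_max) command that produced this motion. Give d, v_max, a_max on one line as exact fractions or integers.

d=1176 v_max=42 a_max=7/2

a_max = 42/12 = 7/2
d_a = ½·42·12 = 252; d_c = 42·16 = 672
d = 2·252 + 672 = 1176
t_c = 16 > 0 → v_max = v_peak = 42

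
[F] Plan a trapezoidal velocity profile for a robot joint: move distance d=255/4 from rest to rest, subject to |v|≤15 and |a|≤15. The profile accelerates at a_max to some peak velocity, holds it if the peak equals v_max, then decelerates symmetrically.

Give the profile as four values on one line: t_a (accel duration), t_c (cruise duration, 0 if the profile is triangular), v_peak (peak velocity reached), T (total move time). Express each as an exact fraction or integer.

t_a=1 t_c=13/4 v_peak=15 T=21/4

vₘ²/aₘ = 15²/15 = 15
255/4 ≥ 15 ⇒ cruise phase
t_a = 15/15 = 1; v_peak = 15
d_cruise = 255/4 − 15 = 195/4; t_c = (195/4)/15 = 13/4
T = 2·1 + 13/4 = 21/4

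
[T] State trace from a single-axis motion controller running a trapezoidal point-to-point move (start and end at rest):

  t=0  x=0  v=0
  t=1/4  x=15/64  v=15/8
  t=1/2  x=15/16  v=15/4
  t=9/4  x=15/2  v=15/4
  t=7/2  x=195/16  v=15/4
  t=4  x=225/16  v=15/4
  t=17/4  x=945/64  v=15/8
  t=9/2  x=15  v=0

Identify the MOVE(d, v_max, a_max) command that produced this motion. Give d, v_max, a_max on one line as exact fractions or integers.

final state: t=9/2, x=15, v=0 → d = 15
a_max = (15/8−0)/(1/4−0) = 15/2
max v = 15/4 over t∈[1/2,4] → v_max = 15/4
check: 15/4·(1/2+7/2) = 15 ✓

d=15 v_max=15/4 a_max=15/2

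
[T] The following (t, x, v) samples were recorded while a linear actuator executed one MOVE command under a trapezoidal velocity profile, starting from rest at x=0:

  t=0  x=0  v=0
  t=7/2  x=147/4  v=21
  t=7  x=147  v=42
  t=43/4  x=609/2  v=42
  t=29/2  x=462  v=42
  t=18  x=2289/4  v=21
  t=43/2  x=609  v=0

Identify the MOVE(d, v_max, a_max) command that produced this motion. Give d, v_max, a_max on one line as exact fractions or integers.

d=609 v_max=42 a_max=6

final state: t=43/2, x=609, v=0 → d = 609
a_max = (21−0)/(7/2−0) = 6
max v = 42 over t∈[7,29/2] → v_max = 42
check: 42·(7+15/2) = 609 ✓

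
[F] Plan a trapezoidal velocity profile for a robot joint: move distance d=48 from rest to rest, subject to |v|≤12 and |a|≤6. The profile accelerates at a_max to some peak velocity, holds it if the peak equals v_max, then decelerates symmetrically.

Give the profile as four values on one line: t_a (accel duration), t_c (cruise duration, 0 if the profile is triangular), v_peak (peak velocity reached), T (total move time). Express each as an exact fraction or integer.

t_a=2 t_c=2 v_peak=12 T=6

v_max²/a_max = 12²/6 = 24
48 ≥ 24 so v_max reached
t_a = 12/6 = 2; v_peak = 12
d_cruise = 48 − 24 = 24; t_c = 24/12 = 2
T = 2·2 + 2 = 6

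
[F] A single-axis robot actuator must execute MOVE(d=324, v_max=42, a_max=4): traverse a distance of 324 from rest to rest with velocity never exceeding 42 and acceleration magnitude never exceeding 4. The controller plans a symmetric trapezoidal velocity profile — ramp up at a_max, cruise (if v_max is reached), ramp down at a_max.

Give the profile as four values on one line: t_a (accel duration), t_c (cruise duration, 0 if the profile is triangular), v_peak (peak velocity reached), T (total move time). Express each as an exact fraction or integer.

v_max²/a_max = 42²/4 = 441
324 < 441 so t_c = 0
v_peak = √(324·4) = √1296 = 36
t_a = 36/4 = 9; t_c = 0
T = 2·9 = 18

t_a=9 t_c=0 v_peak=36 T=18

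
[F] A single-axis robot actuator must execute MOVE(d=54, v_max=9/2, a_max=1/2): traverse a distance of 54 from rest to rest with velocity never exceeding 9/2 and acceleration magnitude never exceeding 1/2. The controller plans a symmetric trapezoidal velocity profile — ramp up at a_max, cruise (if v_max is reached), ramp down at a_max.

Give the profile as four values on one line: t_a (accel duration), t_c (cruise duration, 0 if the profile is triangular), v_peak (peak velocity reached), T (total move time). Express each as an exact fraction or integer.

vₘ²/aₘ = (9/2)²/(1/2) = 81/2
54 ≥ 81/2 ⇒ cruise phase
t_a = (9/2)/(1/2) = 9; v_peak = 9/2
d_cruise = 54 − 81/2 = 27/2; t_c = (27/2)/(9/2) = 3
T = 2·9 + 3 = 21

t_a=9 t_c=3 v_peak=9/2 T=21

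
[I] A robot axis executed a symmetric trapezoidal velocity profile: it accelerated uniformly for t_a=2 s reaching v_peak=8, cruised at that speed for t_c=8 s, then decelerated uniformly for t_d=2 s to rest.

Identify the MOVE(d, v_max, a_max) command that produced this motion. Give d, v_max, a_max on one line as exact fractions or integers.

d=80 v_max=8 a_max=4

a_max = 8/2 = 4
d_a = ½·8·2 = 8; d_c = 8·8 = 64
d = 2·8 + 64 = 80
t_c = 8 > 0 so v_max = 8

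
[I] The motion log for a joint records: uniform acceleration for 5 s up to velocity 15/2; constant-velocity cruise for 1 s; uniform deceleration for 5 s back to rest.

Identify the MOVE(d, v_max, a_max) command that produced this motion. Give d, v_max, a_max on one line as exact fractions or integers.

a_max = (15/2)/5 = 3/2
d_a = ½·15/2·5 = 75/4; d_c = 15/2·1 = 15/2
d = 2·75/4 + 15/2 = 45
t_c = 1 > 0 → v_max = v_peak = 15/2

d=45 v_max=15/2 a_max=3/2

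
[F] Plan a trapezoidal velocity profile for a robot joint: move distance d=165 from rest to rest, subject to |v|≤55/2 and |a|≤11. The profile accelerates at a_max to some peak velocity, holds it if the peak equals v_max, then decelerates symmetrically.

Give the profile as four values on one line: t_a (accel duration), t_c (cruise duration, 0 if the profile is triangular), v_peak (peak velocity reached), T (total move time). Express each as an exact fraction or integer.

vₘ²/aₘ = (55/2)²/11 = 275/4
165 ≥ 275/4 ⇒ cruise phase
t_a = (55/2)/11 = 5/2; v_peak = 55/2
d_cruise = 165 − 275/4 = 385/4; t_c = (385/4)/(55/2) = 7/2
T = 2·5/2 + 7/2 = 17/2

t_a=5/2 t_c=7/2 v_peak=55/2 T=17/2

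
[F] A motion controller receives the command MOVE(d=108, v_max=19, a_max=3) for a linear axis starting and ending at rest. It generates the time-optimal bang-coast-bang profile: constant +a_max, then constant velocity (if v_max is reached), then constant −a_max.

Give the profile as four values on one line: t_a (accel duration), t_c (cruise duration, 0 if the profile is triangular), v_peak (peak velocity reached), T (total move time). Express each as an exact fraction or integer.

v_max²/a_max = 19²/3 = 361/3
108 < 361/3 so t_c = 0
v_peak = √(108·3) = √324 = 18
t_a = 18/3 = 6; t_c = 0
T = 2·6 = 12

t_a=6 t_c=0 v_peak=18 T=12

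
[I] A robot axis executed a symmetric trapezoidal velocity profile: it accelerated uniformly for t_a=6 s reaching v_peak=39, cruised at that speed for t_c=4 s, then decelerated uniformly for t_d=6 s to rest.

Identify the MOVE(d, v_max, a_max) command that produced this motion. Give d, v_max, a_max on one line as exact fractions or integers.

d=390 v_max=39 a_max=13/2

a_max = 39/6 = 13/2
d_a = ½·39·6 = 117; d_c = 39·4 = 156
d = 2·117 + 156 = 390
t_c = 4 > 0 ⇒ limit active, v_max = 39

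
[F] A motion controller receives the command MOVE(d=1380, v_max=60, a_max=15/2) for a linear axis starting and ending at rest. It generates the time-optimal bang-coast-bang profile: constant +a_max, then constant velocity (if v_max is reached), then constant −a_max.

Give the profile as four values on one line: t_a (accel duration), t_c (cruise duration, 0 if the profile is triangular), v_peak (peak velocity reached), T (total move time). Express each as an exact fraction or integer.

(v_max)²/a_max = 60²/(15/2) = 480
1380 ≥ 480 ⇒ cruise phase
t_a = 60/(15/2) = 8; v_peak = 60
d_cruise = 1380 − 480 = 900; t_c = 900/60 = 15
T = 2·8 + 15 = 31

t_a=8 t_c=15 v_peak=60 T=31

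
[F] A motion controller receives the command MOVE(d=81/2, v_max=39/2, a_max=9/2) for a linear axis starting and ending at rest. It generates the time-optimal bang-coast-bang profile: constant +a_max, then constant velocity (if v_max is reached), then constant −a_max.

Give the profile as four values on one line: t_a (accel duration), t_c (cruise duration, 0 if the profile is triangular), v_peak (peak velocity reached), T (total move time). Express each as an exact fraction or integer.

t_a=3 t_c=0 v_peak=27/2 T=6

(v_max)²/a_max = (39/2)²/(9/2) = 169/2
81/2 < 169/2 ⇒ no cruise
v_peak = √(81/2·9/2) = √(729/4) = 27/2
t_a = (27/2)/(9/2) = 3; t_c = 0
T = 2·3 = 6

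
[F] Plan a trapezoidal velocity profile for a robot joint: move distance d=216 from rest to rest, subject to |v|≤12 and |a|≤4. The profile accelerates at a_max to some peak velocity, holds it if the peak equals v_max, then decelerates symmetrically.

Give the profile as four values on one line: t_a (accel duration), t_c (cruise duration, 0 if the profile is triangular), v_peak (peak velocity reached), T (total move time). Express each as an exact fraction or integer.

t_a=3 t_c=15 v_peak=12 T=21

vₘ²/aₘ = 12²/4 = 36
216 ≥ 36 → trapezoidal
t_a = 12/4 = 3; v_peak = 12
d_cruise = 216 − 36 = 180; t_c = 180/12 = 15
T = 2·3 + 15 = 21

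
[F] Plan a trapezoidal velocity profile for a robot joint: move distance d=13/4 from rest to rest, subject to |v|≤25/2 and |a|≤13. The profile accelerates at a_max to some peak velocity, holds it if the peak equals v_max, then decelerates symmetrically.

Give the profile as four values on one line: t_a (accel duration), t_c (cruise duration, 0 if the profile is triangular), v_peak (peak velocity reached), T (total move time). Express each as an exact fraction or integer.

t_a=1/2 t_c=0 v_peak=13/2 T=1

(v_max)²/a_max = (25/2)²/13 = 625/52
13/4 < 625/52 → triangular
v_peak = √(13/4·13) = √(169/4) = 13/2
t_a = (13/2)/13 = 1/2; t_c = 0
T = 2·1/2 = 1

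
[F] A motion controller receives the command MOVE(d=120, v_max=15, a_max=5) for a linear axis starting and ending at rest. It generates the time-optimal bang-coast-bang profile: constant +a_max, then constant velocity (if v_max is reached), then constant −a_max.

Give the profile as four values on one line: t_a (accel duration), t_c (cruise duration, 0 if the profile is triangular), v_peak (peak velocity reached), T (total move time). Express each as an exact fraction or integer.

t_a=3 t_c=5 v_peak=15 T=11

(v_max)²/a_max = 15²/5 = 45
120 ≥ 45 so v_max reached
t_a = 15/5 = 3; v_peak = 15
d_cruise = 120 − 45 = 75; t_c = 75/15 = 5
T = 2·3 + 5 = 11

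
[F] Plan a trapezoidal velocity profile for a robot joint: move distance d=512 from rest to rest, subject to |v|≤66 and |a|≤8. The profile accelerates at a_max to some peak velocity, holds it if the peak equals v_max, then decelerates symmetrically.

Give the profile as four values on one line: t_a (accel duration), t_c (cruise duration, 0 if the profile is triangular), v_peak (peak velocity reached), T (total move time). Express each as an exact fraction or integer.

t_a=8 t_c=0 v_peak=64 T=16

(v_max)²/a_max = 66²/8 = 1089/2
512 < 1089/2 ⇒ no cruise
v_peak = √(512·8) = √4096 = 64
t_a = 64/8 = 8; t_c = 0
T = 2·8 = 16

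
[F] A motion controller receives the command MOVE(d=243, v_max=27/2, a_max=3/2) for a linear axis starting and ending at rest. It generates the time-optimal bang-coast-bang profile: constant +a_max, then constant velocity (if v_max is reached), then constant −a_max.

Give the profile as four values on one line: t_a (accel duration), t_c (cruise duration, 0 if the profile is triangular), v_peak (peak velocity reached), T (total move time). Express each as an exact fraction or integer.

vₘ²/aₘ = (27/2)²/(3/2) = 243/2
243 ≥ 243/2 so v_max reached
t_a = (27/2)/(3/2) = 9; v_peak = 27/2
d_cruise = 243 − 243/2 = 243/2; t_c = (243/2)/(27/2) = 9
T = 2·9 + 9 = 27

t_a=9 t_c=9 v_peak=27/2 T=27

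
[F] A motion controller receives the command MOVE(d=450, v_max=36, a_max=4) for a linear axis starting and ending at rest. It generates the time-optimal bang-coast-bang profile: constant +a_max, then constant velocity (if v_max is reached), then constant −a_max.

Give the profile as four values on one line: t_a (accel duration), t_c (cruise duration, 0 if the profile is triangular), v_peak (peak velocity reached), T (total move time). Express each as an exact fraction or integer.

t_a=9 t_c=7/2 v_peak=36 T=43/2

vₘ²/aₘ = 36²/4 = 324
450 ≥ 324 → trapezoidal
t_a = 36/4 = 9; v_peak = 36
d_cruise = 450 − 324 = 126; t_c = 126/36 = 7/2
T = 2·9 + 7/2 = 43/2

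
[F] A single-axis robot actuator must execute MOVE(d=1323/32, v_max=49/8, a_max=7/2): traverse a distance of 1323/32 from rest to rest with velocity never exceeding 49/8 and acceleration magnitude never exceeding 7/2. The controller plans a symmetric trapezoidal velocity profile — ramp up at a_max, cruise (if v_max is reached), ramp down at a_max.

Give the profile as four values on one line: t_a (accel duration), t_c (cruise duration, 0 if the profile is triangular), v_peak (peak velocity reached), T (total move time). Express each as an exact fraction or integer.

v_max²/a_max = (49/8)²/(7/2) = 343/32
1323/32 ≥ 343/32 so v_max reached
t_a = (49/8)/(7/2) = 7/4; v_peak = 49/8
d_cruise = 1323/32 − 343/32 = 245/8; t_c = (245/8)/(49/8) = 5
T = 2·7/4 + 5 = 17/2

t_a=7/4 t_c=5 v_peak=49/8 T=17/2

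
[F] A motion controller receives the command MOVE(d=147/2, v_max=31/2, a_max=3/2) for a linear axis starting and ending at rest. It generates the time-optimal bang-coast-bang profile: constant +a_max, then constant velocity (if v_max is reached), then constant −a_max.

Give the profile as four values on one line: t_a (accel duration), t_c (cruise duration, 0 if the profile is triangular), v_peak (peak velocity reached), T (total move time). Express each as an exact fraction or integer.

t_a=7 t_c=0 v_peak=21/2 T=14

(v_max)²/a_max = (31/2)²/(3/2) = 961/6
147/2 < 961/6 ⇒ no cruise
v_peak = √(147/2·3/2) = √(441/4) = 21/2
t_a = (21/2)/(3/2) = 7; t_c = 0
T = 2·7 = 14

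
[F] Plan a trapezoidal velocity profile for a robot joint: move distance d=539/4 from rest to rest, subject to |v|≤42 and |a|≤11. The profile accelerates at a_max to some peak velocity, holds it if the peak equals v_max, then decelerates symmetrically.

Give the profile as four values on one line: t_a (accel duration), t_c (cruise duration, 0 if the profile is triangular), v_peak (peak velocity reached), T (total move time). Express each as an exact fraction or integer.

t_a=7/2 t_c=0 v_peak=77/2 T=7

(v_max)²/a_max = 42²/11 = 1764/11
539/4 < 1764/11 ⇒ no cruise
v_peak = √(539/4·11) = √(5929/4) = 77/2
t_a = (77/2)/11 = 7/2; t_c = 0
T = 2·7/2 = 7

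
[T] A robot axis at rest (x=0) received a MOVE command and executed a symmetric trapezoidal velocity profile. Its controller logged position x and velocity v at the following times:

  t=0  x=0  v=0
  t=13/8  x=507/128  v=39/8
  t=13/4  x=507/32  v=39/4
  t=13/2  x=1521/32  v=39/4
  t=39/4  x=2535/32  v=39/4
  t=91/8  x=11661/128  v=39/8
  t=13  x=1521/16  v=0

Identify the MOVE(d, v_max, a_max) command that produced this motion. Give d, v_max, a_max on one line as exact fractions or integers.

d=1521/16 v_max=39/4 a_max=3

final state: t=13, x=1521/16, v=0 → d = 1521/16
a_max = (39/8−0)/(13/8−0) = 3
max v = 39/4 over t∈[13/4,39/4] → v_max = 39/4
check: 39/4·(13/4+13/2) = 1521/16 ✓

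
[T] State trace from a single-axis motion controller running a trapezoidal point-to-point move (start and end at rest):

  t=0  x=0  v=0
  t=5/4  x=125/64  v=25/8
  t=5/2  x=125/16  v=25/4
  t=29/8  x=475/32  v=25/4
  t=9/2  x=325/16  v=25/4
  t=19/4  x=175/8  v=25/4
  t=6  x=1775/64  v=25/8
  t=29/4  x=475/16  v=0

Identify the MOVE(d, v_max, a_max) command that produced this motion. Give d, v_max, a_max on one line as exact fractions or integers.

d=475/16 v_max=25/4 a_max=5/2

final state: t=29/4, x=475/16, v=0 → d = 475/16
a_max = (25/8−0)/(5/4−0) = 5/2
max v = 25/4 over t∈[5/2,19/4] → v_max = 25/4
check: 25/4·(5/2+9/4) = 475/16 ✓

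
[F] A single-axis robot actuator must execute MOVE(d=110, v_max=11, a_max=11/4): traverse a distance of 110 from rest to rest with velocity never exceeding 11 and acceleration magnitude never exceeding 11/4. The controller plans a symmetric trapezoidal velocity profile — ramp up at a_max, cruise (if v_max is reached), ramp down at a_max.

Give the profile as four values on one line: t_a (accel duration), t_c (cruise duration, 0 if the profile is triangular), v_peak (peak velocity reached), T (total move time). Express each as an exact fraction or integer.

vₘ²/aₘ = 11²/(11/4) = 44
110 ≥ 44 → trapezoidal
t_a = 11/(11/4) = 4; v_peak = 11
d_cruise = 110 − 44 = 66; t_c = 66/11 = 6
T = 2·4 + 6 = 14

t_a=4 t_c=6 v_peak=11 T=14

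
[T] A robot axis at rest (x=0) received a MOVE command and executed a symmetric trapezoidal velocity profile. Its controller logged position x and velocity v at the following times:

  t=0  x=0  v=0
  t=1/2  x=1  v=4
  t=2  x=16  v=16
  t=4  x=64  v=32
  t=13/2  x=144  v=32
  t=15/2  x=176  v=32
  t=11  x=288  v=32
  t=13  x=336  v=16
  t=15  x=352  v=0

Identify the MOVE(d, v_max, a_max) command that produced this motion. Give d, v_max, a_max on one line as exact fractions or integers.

d=352 v_max=32 a_max=8

final state: t=15, x=352, v=0 → d = 352
a_max = (4−0)/(1/2−0) = 8
max v = 32 over t∈[4,11] → v_max = 32
check: 32·(4+7) = 352 ✓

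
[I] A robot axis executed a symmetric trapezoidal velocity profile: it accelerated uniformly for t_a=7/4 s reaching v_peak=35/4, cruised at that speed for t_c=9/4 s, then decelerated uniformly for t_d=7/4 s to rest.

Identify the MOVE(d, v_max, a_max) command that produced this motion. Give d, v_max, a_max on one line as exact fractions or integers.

d=35 v_max=35/4 a_max=5

a_max = (35/4)/(7/4) = 5
d_a = ½·35/4·7/4 = 245/32; d_c = 35/4·9/4 = 315/16
d = 2·245/32 + 315/16 = 35
t_c = 9/4 > 0 so v_max = 35/4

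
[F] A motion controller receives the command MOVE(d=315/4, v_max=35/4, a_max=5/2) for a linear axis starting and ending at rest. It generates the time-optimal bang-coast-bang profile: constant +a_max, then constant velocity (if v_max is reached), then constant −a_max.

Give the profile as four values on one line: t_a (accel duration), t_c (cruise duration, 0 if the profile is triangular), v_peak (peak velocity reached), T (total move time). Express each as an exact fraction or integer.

(v_max)²/a_max = (35/4)²/(5/2) = 245/8
315/4 ≥ 245/8 ⇒ cruise phase
t_a = (35/4)/(5/2) = 7/2; v_peak = 35/4
d_cruise = 315/4 − 245/8 = 385/8; t_c = (385/8)/(35/4) = 11/2
T = 2·7/2 + 11/2 = 25/2

t_a=7/2 t_c=11/2 v_peak=35/4 T=25/2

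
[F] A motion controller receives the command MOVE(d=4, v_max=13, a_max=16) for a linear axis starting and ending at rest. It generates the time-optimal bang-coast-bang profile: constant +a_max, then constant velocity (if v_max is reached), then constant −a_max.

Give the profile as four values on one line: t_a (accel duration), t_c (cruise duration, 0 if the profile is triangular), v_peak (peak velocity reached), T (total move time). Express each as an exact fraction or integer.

vₘ²/aₘ = 13²/16 = 169/16
4 < 169/16 → triangular
v_peak = √(4·16) = √64 = 8
t_a = 8/16 = 1/2; t_c = 0
T = 2·1/2 = 1

t_a=1/2 t_c=0 v_peak=8 T=1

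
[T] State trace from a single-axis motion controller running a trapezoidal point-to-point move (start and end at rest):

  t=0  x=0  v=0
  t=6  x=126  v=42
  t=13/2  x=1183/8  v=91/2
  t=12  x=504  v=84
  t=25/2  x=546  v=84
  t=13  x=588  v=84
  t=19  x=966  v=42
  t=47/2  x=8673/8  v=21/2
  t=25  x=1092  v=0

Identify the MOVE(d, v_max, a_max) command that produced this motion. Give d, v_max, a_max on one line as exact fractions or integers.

d=1092 v_max=84 a_max=7

final state: t=25, x=1092, v=0 → d = 1092
a_max = (42−0)/(6−0) = 7
max v = 84 over t∈[12,13] → v_max = 84
check: 84·(12+1) = 1092 ✓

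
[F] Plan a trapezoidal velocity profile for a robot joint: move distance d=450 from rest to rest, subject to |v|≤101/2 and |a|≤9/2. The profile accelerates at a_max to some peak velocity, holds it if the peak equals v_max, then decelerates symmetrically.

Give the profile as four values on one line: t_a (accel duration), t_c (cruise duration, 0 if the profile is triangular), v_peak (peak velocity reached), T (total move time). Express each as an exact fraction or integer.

t_a=10 t_c=0 v_peak=45 T=20

(v_max)²/a_max = (101/2)²/(9/2) = 10201/18
450 < 10201/18 → triangular
v_peak = √(450·9/2) = √2025 = 45
t_a = 45/(9/2) = 10; t_c = 0
T = 2·10 = 20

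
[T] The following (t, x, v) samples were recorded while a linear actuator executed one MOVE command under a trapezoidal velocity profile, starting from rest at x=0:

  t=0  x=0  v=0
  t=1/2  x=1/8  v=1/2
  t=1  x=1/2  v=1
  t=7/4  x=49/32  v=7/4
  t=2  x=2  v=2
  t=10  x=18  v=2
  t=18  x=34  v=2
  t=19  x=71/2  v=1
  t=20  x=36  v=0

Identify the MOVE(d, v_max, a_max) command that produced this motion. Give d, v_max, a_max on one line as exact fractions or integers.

d=36 v_max=2 a_max=1

final state: t=20, x=36, v=0 → d = 36
a_max = (1/2−0)/(1/2−0) = 1
max v = 2 over t∈[2,18] → v_max = 2
check: 2·(2+16) = 36 ✓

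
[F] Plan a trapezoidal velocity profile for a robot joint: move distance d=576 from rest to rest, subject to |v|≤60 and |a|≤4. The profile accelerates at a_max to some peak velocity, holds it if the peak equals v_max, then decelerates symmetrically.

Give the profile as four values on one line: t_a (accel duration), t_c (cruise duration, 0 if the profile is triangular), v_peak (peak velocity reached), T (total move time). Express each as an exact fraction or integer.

vₘ²/aₘ = 60²/4 = 900
576 < 900 → triangular
v_peak = √(576·4) = √2304 = 48
t_a = 48/4 = 12; t_c = 0
T = 2·12 = 24

t_a=12 t_c=0 v_peak=48 T=24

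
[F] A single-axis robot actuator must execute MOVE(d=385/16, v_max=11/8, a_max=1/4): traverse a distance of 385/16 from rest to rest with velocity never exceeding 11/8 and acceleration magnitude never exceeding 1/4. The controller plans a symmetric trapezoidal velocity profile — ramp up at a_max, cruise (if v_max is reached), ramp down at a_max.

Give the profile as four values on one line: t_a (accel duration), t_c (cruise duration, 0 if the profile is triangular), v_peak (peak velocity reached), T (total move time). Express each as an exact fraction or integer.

vₘ²/aₘ = (11/8)²/(1/4) = 121/16
385/16 ≥ 121/16 ⇒ cruise phase
t_a = (11/8)/(1/4) = 11/2; v_peak = 11/8
d_cruise = 385/16 − 121/16 = 33/2; t_c = (33/2)/(11/8) = 12
T = 2·11/2 + 12 = 23

t_a=11/2 t_c=12 v_peak=11/8 T=23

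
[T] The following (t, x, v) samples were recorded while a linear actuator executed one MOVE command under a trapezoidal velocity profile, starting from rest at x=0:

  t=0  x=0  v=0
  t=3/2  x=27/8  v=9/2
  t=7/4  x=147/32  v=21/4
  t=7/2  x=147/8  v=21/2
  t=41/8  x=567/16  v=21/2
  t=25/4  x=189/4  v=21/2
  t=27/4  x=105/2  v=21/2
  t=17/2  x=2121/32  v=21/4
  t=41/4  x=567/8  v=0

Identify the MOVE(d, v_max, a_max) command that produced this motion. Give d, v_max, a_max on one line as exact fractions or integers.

d=567/8 v_max=21/2 a_max=3

final state: t=41/4, x=567/8, v=0 → d = 567/8
a_max = (9/2−0)/(3/2−0) = 3
max v = 21/2 over t∈[7/2,27/4] → v_max = 21/2
check: 21/2·(7/2+13/4) = 567/8 ✓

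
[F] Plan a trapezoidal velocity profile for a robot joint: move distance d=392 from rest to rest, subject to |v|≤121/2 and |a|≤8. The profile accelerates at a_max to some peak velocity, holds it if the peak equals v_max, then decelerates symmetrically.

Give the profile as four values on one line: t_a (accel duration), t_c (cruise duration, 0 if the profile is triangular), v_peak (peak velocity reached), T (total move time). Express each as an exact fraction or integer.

t_a=7 t_c=0 v_peak=56 T=14

v_max²/a_max = (121/2)²/8 = 14641/32
392 < 14641/32 → triangular
v_peak = √(392·8) = √3136 = 56
t_a = 56/8 = 7; t_c = 0
T = 2·7 = 14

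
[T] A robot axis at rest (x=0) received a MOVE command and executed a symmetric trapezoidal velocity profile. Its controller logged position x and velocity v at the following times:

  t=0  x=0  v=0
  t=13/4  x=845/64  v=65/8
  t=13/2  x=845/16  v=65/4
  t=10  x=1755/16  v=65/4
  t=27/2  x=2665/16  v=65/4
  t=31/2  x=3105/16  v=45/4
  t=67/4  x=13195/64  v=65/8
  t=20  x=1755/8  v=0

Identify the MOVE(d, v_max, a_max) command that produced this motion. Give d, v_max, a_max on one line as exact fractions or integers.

final state: t=20, x=1755/8, v=0 → d = 1755/8
a_max = (65/8−0)/(13/4−0) = 5/2
max v = 65/4 over t∈[13/2,27/2] → v_max = 65/4
check: 65/4·(13/2+7) = 1755/8 ✓

d=1755/8 v_max=65/4 a_max=5/2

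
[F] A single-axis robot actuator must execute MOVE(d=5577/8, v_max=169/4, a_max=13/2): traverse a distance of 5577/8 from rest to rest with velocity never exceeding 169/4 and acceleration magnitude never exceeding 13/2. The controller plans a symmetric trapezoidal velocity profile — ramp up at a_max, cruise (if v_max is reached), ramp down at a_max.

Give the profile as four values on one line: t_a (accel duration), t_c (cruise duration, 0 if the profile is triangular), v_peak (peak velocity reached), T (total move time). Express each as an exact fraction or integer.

(v_max)²/a_max = (169/4)²/(13/2) = 2197/8
5577/8 ≥ 2197/8 so v_max reached
t_a = (169/4)/(13/2) = 13/2; v_peak = 169/4
d_cruise = 5577/8 − 2197/8 = 845/2; t_c = (845/2)/(169/4) = 10
T = 2·13/2 + 10 = 23

t_a=13/2 t_c=10 v_peak=169/4 T=23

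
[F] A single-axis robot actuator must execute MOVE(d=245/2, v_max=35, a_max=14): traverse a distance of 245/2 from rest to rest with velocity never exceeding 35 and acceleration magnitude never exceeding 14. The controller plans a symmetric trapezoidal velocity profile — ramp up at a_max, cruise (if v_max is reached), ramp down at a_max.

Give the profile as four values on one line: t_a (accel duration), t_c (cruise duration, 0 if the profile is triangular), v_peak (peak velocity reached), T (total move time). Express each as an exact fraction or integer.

t_a=5/2 t_c=1 v_peak=35 T=6

(v_max)²/a_max = 35²/14 = 175/2
245/2 ≥ 175/2 ⇒ cruise phase
t_a = 35/14 = 5/2; v_peak = 35
d_cruise = 245/2 − 175/2 = 35; t_c = 35/35 = 1
T = 2·5/2 + 1 = 6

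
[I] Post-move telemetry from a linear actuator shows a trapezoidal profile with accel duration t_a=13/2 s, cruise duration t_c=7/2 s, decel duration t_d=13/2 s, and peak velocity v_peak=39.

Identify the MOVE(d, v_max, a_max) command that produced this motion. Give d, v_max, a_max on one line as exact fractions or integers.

d=390 v_max=39 a_max=6

a_max = 39/(13/2) = 6
d_a = ½·39·13/2 = 507/4; d_c = 39·7/2 = 273/2
d = 2·507/4 + 273/2 = 390
t_c = 7/2 > 0 so v_max = 39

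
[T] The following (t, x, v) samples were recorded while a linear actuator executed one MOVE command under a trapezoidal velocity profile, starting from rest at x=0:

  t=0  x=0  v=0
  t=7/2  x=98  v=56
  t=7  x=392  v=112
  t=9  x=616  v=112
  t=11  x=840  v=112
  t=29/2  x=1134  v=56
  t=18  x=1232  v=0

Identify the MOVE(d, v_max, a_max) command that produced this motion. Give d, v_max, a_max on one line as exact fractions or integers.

final state: t=18, x=1232, v=0 → d = 1232
a_max = (56−0)/(7/2−0) = 16
max v = 112 over t∈[7,11] → v_max = 112
check: 112·(7+4) = 1232 ✓

d=1232 v_max=112 a_max=16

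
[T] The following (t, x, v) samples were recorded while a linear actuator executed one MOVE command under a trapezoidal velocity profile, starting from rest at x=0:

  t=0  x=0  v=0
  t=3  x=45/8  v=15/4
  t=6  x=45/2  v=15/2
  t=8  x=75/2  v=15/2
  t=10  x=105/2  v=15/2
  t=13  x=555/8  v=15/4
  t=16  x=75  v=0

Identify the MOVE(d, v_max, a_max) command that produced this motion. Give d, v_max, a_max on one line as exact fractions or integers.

d=75 v_max=15/2 a_max=5/4

final state: t=16, x=75, v=0 → d = 75
a_max = (15/4−0)/(3−0) = 5/4
max v = 15/2 over t∈[6,10] → v_max = 15/2
check: 15/2·(6+4) = 75 ✓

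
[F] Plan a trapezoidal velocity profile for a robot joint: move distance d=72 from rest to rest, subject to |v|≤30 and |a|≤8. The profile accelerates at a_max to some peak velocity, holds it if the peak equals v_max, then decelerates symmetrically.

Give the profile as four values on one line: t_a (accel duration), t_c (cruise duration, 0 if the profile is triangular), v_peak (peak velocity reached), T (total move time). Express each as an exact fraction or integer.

t_a=3 t_c=0 v_peak=24 T=6

vₘ²/aₘ = 30²/8 = 225/2
72 < 225/2 → triangular
v_peak = √(72·8) = √576 = 24
t_a = 24/8 = 3; t_c = 0
T = 2·3 = 6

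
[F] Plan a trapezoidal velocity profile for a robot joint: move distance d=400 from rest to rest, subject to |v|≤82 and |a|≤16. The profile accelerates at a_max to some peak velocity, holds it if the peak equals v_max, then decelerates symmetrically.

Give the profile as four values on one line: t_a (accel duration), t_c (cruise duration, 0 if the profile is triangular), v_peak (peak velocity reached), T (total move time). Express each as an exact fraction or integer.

vₘ²/aₘ = 82²/16 = 1681/4
400 < 1681/4 ⇒ no cruise
v_peak = √(400·16) = √6400 = 80
t_a = 80/16 = 5; t_c = 0
T = 2·5 = 10

t_a=5 t_c=0 v_peak=80 T=10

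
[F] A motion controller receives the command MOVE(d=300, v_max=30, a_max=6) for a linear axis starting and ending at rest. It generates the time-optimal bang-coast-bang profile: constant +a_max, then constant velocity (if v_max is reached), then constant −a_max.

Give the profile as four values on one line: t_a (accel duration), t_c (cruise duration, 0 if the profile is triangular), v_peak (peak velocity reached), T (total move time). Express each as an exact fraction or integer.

(v_max)²/a_max = 30²/6 = 150
300 ≥ 150 ⇒ cruise phase
t_a = 30/6 = 5; v_peak = 30
d_cruise = 300 − 150 = 150; t_c = 150/30 = 5
T = 2·5 + 5 = 15

t_a=5 t_c=5 v_peak=30 T=15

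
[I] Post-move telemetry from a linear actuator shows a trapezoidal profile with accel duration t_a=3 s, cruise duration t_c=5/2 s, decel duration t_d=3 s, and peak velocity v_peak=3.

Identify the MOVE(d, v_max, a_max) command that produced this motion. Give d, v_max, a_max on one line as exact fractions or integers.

d=33/2 v_max=3 a_max=1

a_max = 3/3 = 1
d_a = ½·3·3 = 9/2; d_c = 3·5/2 = 15/2
d = 2·9/2 + 15/2 = 33/2
t_c = 5/2 > 0 so v_max = 3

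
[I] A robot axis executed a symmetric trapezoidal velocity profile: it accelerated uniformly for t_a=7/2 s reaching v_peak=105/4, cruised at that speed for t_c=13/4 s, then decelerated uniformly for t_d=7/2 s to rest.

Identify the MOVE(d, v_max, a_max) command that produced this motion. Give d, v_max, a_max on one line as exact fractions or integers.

a_max = (105/4)/(7/2) = 15/2
d_a = ½·105/4·7/2 = 735/16; d_c = 105/4·13/4 = 1365/16
d = 2·735/16 + 1365/16 = 2835/16
t_c = 13/4 > 0 ⇒ limit active, v_max = 105/4

d=2835/16 v_max=105/4 a_max=15/2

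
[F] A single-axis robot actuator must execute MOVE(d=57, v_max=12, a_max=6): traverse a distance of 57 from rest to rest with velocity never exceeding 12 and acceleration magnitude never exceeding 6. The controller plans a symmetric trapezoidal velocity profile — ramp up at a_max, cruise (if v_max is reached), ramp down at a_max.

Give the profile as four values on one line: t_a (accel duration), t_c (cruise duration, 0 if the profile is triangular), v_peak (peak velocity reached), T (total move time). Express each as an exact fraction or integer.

t_a=2 t_c=11/4 v_peak=12 T=27/4

v_max²/a_max = 12²/6 = 24
57 ≥ 24 → trapezoidal
t_a = 12/6 = 2; v_peak = 12
d_cruise = 57 − 24 = 33; t_c = 33/12 = 11/4
T = 2·2 + 11/4 = 27/4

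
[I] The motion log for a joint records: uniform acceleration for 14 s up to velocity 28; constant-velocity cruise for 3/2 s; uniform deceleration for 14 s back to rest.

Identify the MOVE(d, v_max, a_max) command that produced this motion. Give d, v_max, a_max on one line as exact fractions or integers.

d=434 v_max=28 a_max=2

a_max = 28/14 = 2
d_a = ½·28·14 = 196; d_c = 28·3/2 = 42
d = 2·196 + 42 = 434
t_c = 3/2 > 0 → v_max = v_peak = 28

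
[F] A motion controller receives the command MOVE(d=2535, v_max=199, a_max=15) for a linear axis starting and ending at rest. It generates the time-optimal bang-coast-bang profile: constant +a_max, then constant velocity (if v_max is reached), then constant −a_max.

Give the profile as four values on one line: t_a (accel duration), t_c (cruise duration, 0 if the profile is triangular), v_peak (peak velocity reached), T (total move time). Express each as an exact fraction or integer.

t_a=13 t_c=0 v_peak=195 T=26

v_max²/a_max = 199²/15 = 39601/15
2535 < 39601/15 ⇒ no cruise
v_peak = √(2535·15) = √38025 = 195
t_a = 195/15 = 13; t_c = 0
T = 2·13 = 26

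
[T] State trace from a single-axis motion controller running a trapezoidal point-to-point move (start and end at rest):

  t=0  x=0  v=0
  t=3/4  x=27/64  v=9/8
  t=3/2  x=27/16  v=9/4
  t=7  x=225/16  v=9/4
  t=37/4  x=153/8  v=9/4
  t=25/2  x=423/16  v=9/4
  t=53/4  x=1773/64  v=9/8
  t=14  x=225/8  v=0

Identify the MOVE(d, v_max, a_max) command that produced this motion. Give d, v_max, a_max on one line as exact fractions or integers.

d=225/8 v_max=9/4 a_max=3/2

final state: t=14, x=225/8, v=0 → d = 225/8
a_max = (9/8−0)/(3/4−0) = 3/2
max v = 9/4 over t∈[3/2,25/2] → v_max = 9/4
check: 9/4·(3/2+11) = 225/8 ✓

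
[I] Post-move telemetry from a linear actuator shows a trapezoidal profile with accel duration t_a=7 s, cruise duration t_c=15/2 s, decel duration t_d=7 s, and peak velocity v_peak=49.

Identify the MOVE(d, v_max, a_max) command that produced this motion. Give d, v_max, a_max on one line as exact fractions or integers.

d=1421/2 v_max=49 a_max=7

a_max = 49/7 = 7
d_a = ½·49·7 = 343/2; d_c = 49·15/2 = 735/2
d = 2·343/2 + 735/2 = 1421/2
t_c = 15/2 > 0 so v_max = 49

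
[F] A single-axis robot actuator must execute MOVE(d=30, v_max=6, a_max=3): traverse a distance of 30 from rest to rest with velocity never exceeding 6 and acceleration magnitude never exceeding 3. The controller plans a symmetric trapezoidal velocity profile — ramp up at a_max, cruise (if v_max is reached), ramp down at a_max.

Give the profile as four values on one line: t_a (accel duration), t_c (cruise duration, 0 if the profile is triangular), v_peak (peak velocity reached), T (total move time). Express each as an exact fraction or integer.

v_max²/a_max = 6²/3 = 12
30 ≥ 12 so v_max reached
t_a = 6/3 = 2; v_peak = 6
d_cruise = 30 − 12 = 18; t_c = 18/6 = 3
T = 2·2 + 3 = 7

t_a=2 t_c=3 v_peak=6 T=7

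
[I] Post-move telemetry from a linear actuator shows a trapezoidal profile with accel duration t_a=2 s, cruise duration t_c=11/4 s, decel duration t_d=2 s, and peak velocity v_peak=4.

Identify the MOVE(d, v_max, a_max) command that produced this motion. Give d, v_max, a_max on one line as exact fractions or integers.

d=19 v_max=4 a_max=2

a_max = 4/2 = 2
d_a = ½·4·2 = 4; d_c = 4·11/4 = 11
d = 2·4 + 11 = 19
t_c = 11/4 > 0 ⇒ limit active, v_max = 4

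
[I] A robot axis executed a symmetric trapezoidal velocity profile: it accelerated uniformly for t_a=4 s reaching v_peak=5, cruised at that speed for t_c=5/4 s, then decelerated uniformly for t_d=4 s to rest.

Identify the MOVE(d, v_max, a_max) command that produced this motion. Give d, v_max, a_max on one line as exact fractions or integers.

a_max = 5/4
d_a = ½·5·4 = 10; d_c = 5·5/4 = 25/4
d = 2·10 + 25/4 = 105/4
t_c = 5/4 > 0 so v_max = 5

d=105/4 v_max=5 a_max=5/4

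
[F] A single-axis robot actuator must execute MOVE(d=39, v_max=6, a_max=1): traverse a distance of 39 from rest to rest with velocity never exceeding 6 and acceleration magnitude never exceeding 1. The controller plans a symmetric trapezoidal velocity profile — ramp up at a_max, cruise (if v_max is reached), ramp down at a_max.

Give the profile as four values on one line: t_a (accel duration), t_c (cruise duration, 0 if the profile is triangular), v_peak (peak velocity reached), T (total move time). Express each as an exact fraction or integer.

vₘ²/aₘ = 6²/1 = 36
39 ≥ 36 ⇒ cruise phase
t_a = 6/1 = 6; v_peak = 6
d_cruise = 39 − 36 = 3; t_c = 3/6 = 1/2
T = 2·6 + 1/2 = 25/2

t_a=6 t_c=1/2 v_peak=6 T=25/2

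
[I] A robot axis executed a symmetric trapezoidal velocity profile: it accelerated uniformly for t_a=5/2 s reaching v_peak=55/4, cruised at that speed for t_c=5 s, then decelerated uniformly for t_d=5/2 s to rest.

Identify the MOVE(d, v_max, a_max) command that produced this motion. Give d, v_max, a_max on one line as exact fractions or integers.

a_max = (55/4)/(5/2) = 11/2
d_a = ½·55/4·5/2 = 275/16; d_c = 55/4·5 = 275/4
d = 2·275/16 + 275/4 = 825/8
t_c = 5 > 0 so v_max = 55/4

d=825/8 v_max=55/4 a_max=11/2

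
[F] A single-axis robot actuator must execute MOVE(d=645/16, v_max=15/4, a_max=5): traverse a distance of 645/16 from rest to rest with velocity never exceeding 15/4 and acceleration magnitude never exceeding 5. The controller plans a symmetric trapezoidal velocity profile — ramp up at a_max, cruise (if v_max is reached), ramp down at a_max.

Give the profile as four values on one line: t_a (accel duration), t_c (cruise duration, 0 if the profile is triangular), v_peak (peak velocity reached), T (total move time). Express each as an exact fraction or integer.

t_a=3/4 t_c=10 v_peak=15/4 T=23/2

vₘ²/aₘ = (15/4)²/5 = 45/16
645/16 ≥ 45/16 → trapezoidal
t_a = (15/4)/5 = 3/4; v_peak = 15/4
d_cruise = 645/16 − 45/16 = 75/2; t_c = (75/2)/(15/4) = 10
T = 2·3/4 + 10 = 23/2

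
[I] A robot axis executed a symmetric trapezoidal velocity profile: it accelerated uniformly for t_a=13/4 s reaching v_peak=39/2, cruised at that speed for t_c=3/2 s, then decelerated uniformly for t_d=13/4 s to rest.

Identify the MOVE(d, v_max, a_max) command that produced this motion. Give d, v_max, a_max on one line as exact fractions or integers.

a_max = (39/2)/(13/4) = 6
d_a = ½·39/2·13/4 = 507/16; d_c = 39/2·3/2 = 117/4
d = 2·507/16 + 117/4 = 741/8
t_c = 3/2 > 0 so v_max = 39/2

d=741/8 v_max=39/2 a_max=6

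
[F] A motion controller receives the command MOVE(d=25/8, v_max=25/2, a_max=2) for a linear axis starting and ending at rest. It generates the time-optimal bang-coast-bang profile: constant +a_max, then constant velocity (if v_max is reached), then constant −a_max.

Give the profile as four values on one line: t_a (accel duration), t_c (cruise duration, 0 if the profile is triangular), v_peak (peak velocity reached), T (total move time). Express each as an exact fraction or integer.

t_a=5/4 t_c=0 v_peak=5/2 T=5/2

v_max²/a_max = (25/2)²/2 = 625/8
25/8 < 625/8 so t_c = 0
v_peak = √(25/8·2) = √(25/4) = 5/2
t_a = (5/2)/2 = 5/4; t_c = 0
T = 2·5/4 = 5/2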